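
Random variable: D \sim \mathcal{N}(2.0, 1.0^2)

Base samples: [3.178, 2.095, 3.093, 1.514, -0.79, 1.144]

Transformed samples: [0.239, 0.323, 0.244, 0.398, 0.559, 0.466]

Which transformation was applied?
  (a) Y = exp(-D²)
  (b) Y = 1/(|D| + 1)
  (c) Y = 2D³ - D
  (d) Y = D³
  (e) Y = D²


Checking option (b) Y = 1/(|D| + 1):
  D = 3.178 -> Y = 0.239 ✓
  D = 2.095 -> Y = 0.323 ✓
  D = 3.093 -> Y = 0.244 ✓
All samples match this transformation.

(b) 1/(|D| + 1)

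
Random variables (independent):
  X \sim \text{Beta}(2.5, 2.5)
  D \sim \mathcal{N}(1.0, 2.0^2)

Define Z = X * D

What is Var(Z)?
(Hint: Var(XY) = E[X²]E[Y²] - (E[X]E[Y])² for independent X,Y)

Var(XY) = E[X²]E[Y²] - (E[X]E[Y])²
E[X] = 0.5, Var(X) = 0.041666667
E[D] = 1, Var(D) = 4
E[X²] = 0.041666667 + 0.5² = 0.29166667
E[D²] = 4 + 1² = 5
Var(Z) = 0.29166667*5 - (0.5*1)²
= 1.4583333 - 0.25 = 1.2083333

1.2083333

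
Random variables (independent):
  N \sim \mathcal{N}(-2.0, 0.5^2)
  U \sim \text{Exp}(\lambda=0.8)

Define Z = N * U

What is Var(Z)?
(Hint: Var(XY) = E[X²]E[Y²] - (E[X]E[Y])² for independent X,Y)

Var(XY) = E[X²]E[Y²] - (E[X]E[Y])²
E[N] = -2, Var(N) = 0.25
E[U] = 1.25, Var(U) = 1.5625
E[N²] = 0.25 + (-2)² = 4.25
E[U²] = 1.5625 + 1.25² = 3.125
Var(Z) = 4.25*3.125 - (-2*1.25)²
= 13.28125 - 6.25 = 7.03125

7.03125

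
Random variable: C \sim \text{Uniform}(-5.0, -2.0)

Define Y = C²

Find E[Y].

Using E[X²] = Var(X) + (E[X])²:
E[C] = -3.5
Var(C) = (-2 + 5)^2/12 = 0.75
E[C²] = 0.75 + (-3.5)² = 0.75 + 12.25 = 13

13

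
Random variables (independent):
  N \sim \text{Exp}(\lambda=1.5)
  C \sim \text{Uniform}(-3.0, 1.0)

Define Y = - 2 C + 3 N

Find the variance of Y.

For independent RVs: Var(aX + bY) = a²Var(X) + b²Var(Y)
Var(N) = 0.44444444
Var(C) = 1.3333333
Var(Y) = 3²*0.44444444 + (-2)²*1.3333333
= 9*0.44444444 + 4*1.3333333 = 9.3333333

9.3333333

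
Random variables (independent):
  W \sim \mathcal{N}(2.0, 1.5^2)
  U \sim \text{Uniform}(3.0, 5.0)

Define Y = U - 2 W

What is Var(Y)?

For independent RVs: Var(aX + bY) = a²Var(X) + b²Var(Y)
Var(W) = 2.25
Var(U) = 0.33333333
Var(Y) = (-2)²*2.25 + 1²*0.33333333
= 4*2.25 + 1*0.33333333 = 9.3333333

9.3333333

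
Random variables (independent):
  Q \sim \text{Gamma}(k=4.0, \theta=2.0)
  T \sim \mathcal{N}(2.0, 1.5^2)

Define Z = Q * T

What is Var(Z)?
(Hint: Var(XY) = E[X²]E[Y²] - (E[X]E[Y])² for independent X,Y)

Var(XY) = E[X²]E[Y²] - (E[X]E[Y])²
E[Q] = 8, Var(Q) = 16
E[T] = 2, Var(T) = 2.25
E[Q²] = 16 + 8² = 80
E[T²] = 2.25 + 2² = 6.25
Var(Z) = 80*6.25 - (8*2)²
= 500 - 256 = 244

244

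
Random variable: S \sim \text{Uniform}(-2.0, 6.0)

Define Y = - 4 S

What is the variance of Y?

For Y = aS + b: Var(Y) = a² * Var(S)
Var(S) = (6 + 2)^2/12 = 5.3333333
Var(Y) = (-4)² * 5.3333333 = 16 * 5.3333333 = 85.333333

85.333333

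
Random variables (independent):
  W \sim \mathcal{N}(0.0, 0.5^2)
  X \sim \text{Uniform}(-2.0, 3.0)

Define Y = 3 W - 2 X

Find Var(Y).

For independent RVs: Var(aX + bY) = a²Var(X) + b²Var(Y)
Var(W) = 0.25
Var(X) = 2.0833333
Var(Y) = 3²*0.25 + (-2)²*2.0833333
= 9*0.25 + 4*2.0833333 = 10.583333

10.583333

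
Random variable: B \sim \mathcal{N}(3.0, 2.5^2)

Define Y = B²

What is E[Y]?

Using E[X²] = Var(X) + (E[X])²:
E[B] = 3
Var(B) = 2.5^2 = 6.25
E[B²] = 6.25 + 3² = 6.25 + 9 = 15.25

15.25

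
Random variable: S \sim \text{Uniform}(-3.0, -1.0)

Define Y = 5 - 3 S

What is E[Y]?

For Y = -3S + 5:
E[Y] = -3 * E[S] + 5
E[S] = (-3 - 1)/2 = -2
E[Y] = -3 * (-2) + 5 = 11

11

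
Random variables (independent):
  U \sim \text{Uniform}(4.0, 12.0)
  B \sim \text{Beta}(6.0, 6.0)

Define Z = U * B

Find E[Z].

For independent RVs: E[XY] = E[X]*E[Y]
E[U] = 8
E[B] = 0.5
E[Z] = 8 * 0.5 = 4

4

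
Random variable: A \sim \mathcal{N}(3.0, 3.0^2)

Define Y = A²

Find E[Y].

Using E[X²] = Var(X) + (E[X])²:
E[A] = 3
Var(A) = 3.0^2 = 9
E[A²] = 9 + 3² = 9 + 9 = 18

18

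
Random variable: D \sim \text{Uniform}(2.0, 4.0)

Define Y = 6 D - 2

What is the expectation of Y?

For Y = 6D - 2:
E[Y] = 6 * E[D] - 2
E[D] = (2 + 4)/2 = 3
E[Y] = 6 * 3 - 2 = 16

16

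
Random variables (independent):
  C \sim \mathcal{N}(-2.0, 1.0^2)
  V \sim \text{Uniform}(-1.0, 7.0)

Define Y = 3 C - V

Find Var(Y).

For independent RVs: Var(aX + bY) = a²Var(X) + b²Var(Y)
Var(C) = 1
Var(V) = 5.3333333
Var(Y) = 3²*1 + (-1)²*5.3333333
= 9*1 + 1*5.3333333 = 14.333333

14.333333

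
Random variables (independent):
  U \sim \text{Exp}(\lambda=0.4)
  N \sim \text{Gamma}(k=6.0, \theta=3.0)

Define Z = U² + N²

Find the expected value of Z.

E[Z] = E[U²] + E[N²]
E[U²] = Var(U) + E[U]² = 6.25 + 6.25 = 12.5
E[N²] = Var(N) + E[N]² = 54 + 324 = 378
E[Z] = 12.5 + 378 = 390.5

390.5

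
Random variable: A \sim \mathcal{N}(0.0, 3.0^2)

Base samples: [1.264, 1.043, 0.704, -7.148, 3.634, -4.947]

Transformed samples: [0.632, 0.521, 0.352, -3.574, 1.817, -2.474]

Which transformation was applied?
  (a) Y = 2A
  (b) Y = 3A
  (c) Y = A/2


Checking option (c) Y = A/2:
  A = 1.264 -> Y = 0.632 ✓
  A = 1.043 -> Y = 0.521 ✓
  A = 0.704 -> Y = 0.352 ✓
All samples match this transformation.

(c) A/2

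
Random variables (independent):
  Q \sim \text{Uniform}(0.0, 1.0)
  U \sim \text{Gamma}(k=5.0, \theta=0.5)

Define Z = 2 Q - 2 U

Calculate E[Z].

E[Z] = 2*E[Q] - 2*E[U]
E[Q] = 0.5
E[U] = 2.5
E[Z] = 2*0.5 - 2*2.5 = -4

-4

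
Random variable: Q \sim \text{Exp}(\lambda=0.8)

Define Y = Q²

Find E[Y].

E[Q²] = Var(Q) + (E[Q])² = 1.5625 + 1.5625 = 3.125

3.125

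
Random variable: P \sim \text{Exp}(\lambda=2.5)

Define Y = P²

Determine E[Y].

E[P²] = Var(P) + (E[P])² = 0.16 + 0.16 = 0.32

0.32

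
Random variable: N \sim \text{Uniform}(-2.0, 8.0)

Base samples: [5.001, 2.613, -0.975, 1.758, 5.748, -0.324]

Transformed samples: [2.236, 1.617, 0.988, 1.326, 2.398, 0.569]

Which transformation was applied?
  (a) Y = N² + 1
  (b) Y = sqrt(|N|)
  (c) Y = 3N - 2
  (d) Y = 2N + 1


Checking option (b) Y = sqrt(|N|):
  N = 5.001 -> Y = 2.236 ✓
  N = 2.613 -> Y = 1.617 ✓
  N = -0.975 -> Y = 0.988 ✓
All samples match this transformation.

(b) sqrt(|N|)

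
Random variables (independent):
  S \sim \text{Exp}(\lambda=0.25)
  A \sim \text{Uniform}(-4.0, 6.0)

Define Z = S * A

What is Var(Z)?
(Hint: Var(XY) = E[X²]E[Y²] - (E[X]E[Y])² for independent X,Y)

Var(XY) = E[X²]E[Y²] - (E[X]E[Y])²
E[S] = 4, Var(S) = 16
E[A] = 1, Var(A) = 8.3333333
E[S²] = 16 + 4² = 32
E[A²] = 8.3333333 + 1² = 9.3333333
Var(Z) = 32*9.3333333 - (4*1)²
= 298.66667 - 16 = 282.66667

282.66667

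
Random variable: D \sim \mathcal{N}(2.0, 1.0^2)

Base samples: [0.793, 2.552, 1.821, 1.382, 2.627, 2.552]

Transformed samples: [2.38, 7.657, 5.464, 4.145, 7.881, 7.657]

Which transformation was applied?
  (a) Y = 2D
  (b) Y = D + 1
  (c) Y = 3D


Checking option (c) Y = 3D:
  D = 0.793 -> Y = 2.38 ✓
  D = 2.552 -> Y = 7.657 ✓
  D = 1.821 -> Y = 5.464 ✓
All samples match this transformation.

(c) 3D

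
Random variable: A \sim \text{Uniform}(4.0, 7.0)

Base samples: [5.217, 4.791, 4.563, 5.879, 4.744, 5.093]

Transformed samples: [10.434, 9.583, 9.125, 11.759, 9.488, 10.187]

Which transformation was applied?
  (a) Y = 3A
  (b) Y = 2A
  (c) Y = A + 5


Checking option (b) Y = 2A:
  A = 5.217 -> Y = 10.434 ✓
  A = 4.791 -> Y = 9.583 ✓
  A = 4.563 -> Y = 9.125 ✓
All samples match this transformation.

(b) 2A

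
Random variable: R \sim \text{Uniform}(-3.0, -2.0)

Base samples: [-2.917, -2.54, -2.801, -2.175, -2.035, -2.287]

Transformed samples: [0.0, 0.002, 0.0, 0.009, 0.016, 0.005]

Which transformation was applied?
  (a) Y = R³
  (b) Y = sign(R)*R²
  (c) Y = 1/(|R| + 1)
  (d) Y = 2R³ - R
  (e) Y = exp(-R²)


Checking option (e) Y = exp(-R²):
  R = -2.917 -> Y = 0.0 ✓
  R = -2.54 -> Y = 0.002 ✓
  R = -2.801 -> Y = 0.0 ✓
All samples match this transformation.

(e) exp(-R²)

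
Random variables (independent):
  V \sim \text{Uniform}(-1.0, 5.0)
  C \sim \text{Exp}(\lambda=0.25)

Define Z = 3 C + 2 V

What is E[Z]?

E[Z] = 2*E[V] + 3*E[C]
E[V] = 2
E[C] = 4
E[Z] = 2*2 + 3*4 = 16

16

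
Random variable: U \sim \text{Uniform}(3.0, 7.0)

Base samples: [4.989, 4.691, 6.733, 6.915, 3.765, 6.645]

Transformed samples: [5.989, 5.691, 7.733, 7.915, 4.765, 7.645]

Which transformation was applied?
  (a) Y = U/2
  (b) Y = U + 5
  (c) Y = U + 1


Checking option (c) Y = U + 1:
  U = 4.989 -> Y = 5.989 ✓
  U = 4.691 -> Y = 5.691 ✓
  U = 6.733 -> Y = 7.733 ✓
All samples match this transformation.

(c) U + 1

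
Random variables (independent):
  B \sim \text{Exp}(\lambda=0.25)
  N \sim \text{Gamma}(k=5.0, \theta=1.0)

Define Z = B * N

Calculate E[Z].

For independent RVs: E[XY] = E[X]*E[Y]
E[B] = 4
E[N] = 5
E[Z] = 4 * 5 = 20

20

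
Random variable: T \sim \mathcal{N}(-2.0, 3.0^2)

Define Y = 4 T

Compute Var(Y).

For Y = aT + b: Var(Y) = a² * Var(T)
Var(T) = 3.0^2 = 9
Var(Y) = 4² * 9 = 16 * 9 = 144

144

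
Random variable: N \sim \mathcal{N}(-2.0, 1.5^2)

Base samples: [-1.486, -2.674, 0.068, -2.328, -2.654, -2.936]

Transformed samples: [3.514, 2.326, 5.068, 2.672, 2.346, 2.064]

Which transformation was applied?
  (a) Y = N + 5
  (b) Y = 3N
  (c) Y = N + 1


Checking option (a) Y = N + 5:
  N = -1.486 -> Y = 3.514 ✓
  N = -2.674 -> Y = 2.326 ✓
  N = 0.068 -> Y = 5.068 ✓
All samples match this transformation.

(a) N + 5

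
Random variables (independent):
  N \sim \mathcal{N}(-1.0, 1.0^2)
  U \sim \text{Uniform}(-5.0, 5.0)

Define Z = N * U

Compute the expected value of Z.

For independent RVs: E[XY] = E[X]*E[Y]
E[N] = -1
E[U] = 0
E[Z] = -1 * 0 = 0

0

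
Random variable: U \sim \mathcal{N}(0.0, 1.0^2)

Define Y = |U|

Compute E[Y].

For X ~ N(0, 1.0²), E[|X|] = sigma * sqrt(2/pi)
= 1.0 * sqrt(2/pi) = 0.79788456

0.79788456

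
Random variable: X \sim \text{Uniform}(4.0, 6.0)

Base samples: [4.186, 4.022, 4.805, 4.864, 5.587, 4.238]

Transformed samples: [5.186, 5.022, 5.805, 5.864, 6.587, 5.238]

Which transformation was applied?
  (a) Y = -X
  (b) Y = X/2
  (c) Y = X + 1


Checking option (c) Y = X + 1:
  X = 4.186 -> Y = 5.186 ✓
  X = 4.022 -> Y = 5.022 ✓
  X = 4.805 -> Y = 5.805 ✓
All samples match this transformation.

(c) X + 1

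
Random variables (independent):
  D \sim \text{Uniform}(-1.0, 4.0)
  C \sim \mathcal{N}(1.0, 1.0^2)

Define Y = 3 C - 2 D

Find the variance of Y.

For independent RVs: Var(aX + bY) = a²Var(X) + b²Var(Y)
Var(D) = 2.0833333
Var(C) = 1
Var(Y) = (-2)²*2.0833333 + 3²*1
= 4*2.0833333 + 9*1 = 17.333333

17.333333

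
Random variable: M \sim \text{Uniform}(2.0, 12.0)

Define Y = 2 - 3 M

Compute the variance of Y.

For Y = aM + b: Var(Y) = a² * Var(M)
Var(M) = (12 - 2)^2/12 = 8.3333333
Var(Y) = (-3)² * 8.3333333 = 9 * 8.3333333 = 75

75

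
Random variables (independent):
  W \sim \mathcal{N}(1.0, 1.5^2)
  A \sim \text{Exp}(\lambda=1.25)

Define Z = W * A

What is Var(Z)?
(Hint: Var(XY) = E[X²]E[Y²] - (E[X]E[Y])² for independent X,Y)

Var(XY) = E[X²]E[Y²] - (E[X]E[Y])²
E[W] = 1, Var(W) = 2.25
E[A] = 0.8, Var(A) = 0.64
E[W²] = 2.25 + 1² = 3.25
E[A²] = 0.64 + 0.8² = 1.28
Var(Z) = 3.25*1.28 - (1*0.8)²
= 4.16 - 0.64 = 3.52

3.52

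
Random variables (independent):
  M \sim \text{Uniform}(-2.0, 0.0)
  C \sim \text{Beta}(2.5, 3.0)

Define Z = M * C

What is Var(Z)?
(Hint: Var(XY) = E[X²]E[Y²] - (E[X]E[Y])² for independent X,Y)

Var(XY) = E[X²]E[Y²] - (E[X]E[Y])²
E[M] = -1, Var(M) = 0.33333333
E[C] = 0.45454545, Var(C) = 0.038143675
E[M²] = 0.33333333 + (-1)² = 1.3333333
E[C²] = 0.038143675 + 0.45454545² = 0.24475524
Var(Z) = 1.3333333*0.24475524 - (-1*0.45454545)²
= 0.32634033 - 0.20661157 = 0.11972876

0.11972876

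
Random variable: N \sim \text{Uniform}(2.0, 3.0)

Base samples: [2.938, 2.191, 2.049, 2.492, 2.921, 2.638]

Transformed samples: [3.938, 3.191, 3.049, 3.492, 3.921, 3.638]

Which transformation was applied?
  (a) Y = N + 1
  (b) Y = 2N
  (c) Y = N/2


Checking option (a) Y = N + 1:
  N = 2.938 -> Y = 3.938 ✓
  N = 2.191 -> Y = 3.191 ✓
  N = 2.049 -> Y = 3.049 ✓
All samples match this transformation.

(a) N + 1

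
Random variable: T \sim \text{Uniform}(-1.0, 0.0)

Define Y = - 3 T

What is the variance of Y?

For Y = aT + b: Var(Y) = a² * Var(T)
Var(T) = (0 + 1)^2/12 = 0.083333333
Var(Y) = (-3)² * 0.083333333 = 9 * 0.083333333 = 0.75

0.75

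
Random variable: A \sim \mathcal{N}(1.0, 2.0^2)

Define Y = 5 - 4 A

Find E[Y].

For Y = -4A + 5:
E[Y] = -4 * E[A] + 5
E[A] = 1.0 = 1
E[Y] = -4 * 1 + 5 = 1

1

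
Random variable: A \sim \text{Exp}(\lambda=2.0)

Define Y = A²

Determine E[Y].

E[A²] = Var(A) + (E[A])² = 0.25 + 0.25 = 0.5

0.5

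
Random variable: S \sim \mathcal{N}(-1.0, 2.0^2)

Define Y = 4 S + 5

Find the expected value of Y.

For Y = 4S + 5:
E[Y] = 4 * E[S] + 5
E[S] = -1.0 = -1
E[Y] = 4 * (-1) + 5 = 1

1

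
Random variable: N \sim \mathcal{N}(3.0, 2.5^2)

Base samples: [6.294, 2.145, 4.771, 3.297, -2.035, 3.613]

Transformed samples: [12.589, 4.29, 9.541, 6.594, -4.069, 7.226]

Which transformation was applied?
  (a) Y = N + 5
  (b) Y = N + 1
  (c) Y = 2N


Checking option (c) Y = 2N:
  N = 6.294 -> Y = 12.589 ✓
  N = 2.145 -> Y = 4.29 ✓
  N = 4.771 -> Y = 9.541 ✓
All samples match this transformation.

(c) 2N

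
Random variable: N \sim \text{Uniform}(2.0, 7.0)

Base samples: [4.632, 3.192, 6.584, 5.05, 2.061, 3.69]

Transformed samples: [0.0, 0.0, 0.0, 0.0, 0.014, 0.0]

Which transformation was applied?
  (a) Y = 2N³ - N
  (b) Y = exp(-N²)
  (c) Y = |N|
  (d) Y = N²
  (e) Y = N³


Checking option (b) Y = exp(-N²):
  N = 4.632 -> Y = 0.0 ✓
  N = 3.192 -> Y = 0.0 ✓
  N = 6.584 -> Y = 0.0 ✓
All samples match this transformation.

(b) exp(-N²)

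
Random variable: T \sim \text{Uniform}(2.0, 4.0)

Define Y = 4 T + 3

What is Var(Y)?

For Y = aT + b: Var(Y) = a² * Var(T)
Var(T) = (4 - 2)^2/12 = 0.33333333
Var(Y) = 4² * 0.33333333 = 16 * 0.33333333 = 5.3333333

5.3333333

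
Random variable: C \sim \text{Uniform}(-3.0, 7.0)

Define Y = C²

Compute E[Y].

E[C²] = Var(C) + (E[C])² = 8.3333333 + 4 = 12.333333

12.333333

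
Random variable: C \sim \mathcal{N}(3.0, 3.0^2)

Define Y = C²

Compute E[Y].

E[C²] = Var(C) + (E[C])² = 9 + 9 = 18

18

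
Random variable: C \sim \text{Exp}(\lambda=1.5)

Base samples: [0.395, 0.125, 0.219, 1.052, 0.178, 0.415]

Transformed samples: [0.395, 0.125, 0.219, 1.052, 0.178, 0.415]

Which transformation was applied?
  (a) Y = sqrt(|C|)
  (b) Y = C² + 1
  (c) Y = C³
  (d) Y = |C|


Checking option (d) Y = |C|:
  C = 0.395 -> Y = 0.395 ✓
  C = 0.125 -> Y = 0.125 ✓
  C = 0.219 -> Y = 0.219 ✓
All samples match this transformation.

(d) |C|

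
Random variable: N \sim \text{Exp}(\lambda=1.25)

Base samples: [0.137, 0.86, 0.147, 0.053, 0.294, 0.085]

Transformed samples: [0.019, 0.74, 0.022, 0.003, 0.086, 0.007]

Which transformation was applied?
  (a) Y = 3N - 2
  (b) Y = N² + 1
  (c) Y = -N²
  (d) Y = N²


Checking option (d) Y = N²:
  N = 0.137 -> Y = 0.019 ✓
  N = 0.86 -> Y = 0.74 ✓
  N = 0.147 -> Y = 0.022 ✓
All samples match this transformation.

(d) N²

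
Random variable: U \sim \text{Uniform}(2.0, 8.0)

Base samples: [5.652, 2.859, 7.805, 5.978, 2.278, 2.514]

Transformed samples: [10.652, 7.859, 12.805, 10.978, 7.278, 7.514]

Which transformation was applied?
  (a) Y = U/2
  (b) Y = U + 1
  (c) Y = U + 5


Checking option (c) Y = U + 5:
  U = 5.652 -> Y = 10.652 ✓
  U = 2.859 -> Y = 7.859 ✓
  U = 7.805 -> Y = 12.805 ✓
All samples match this transformation.

(c) U + 5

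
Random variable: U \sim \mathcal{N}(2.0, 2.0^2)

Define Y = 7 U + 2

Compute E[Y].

For Y = 7U + 2:
E[Y] = 7 * E[U] + 2
E[U] = 2.0 = 2
E[Y] = 7 * 2 + 2 = 16

16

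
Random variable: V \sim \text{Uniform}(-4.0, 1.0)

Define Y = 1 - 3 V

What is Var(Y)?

For Y = aV + b: Var(Y) = a² * Var(V)
Var(V) = (1 + 4)^2/12 = 2.0833333
Var(Y) = (-3)² * 2.0833333 = 9 * 2.0833333 = 18.75

18.75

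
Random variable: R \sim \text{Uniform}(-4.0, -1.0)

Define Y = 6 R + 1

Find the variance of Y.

For Y = aR + b: Var(Y) = a² * Var(R)
Var(R) = (-1 + 4)^2/12 = 0.75
Var(Y) = 6² * 0.75 = 36 * 0.75 = 27

27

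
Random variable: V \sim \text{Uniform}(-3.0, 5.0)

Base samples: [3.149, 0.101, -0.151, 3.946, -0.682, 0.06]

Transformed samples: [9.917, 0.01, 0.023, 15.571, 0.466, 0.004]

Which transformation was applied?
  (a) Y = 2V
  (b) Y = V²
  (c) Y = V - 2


Checking option (b) Y = V²:
  V = 3.149 -> Y = 9.917 ✓
  V = 0.101 -> Y = 0.01 ✓
  V = -0.151 -> Y = 0.023 ✓
All samples match this transformation.

(b) V²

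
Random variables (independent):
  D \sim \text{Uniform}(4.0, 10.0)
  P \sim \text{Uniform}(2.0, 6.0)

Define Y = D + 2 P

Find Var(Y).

For independent RVs: Var(aX + bY) = a²Var(X) + b²Var(Y)
Var(D) = 3
Var(P) = 1.3333333
Var(Y) = 1²*3 + 2²*1.3333333
= 1*3 + 4*1.3333333 = 8.3333333

8.3333333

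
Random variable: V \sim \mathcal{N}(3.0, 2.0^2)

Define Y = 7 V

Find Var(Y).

For Y = aV + b: Var(Y) = a² * Var(V)
Var(V) = 2.0^2 = 4
Var(Y) = 7² * 4 = 49 * 4 = 196

196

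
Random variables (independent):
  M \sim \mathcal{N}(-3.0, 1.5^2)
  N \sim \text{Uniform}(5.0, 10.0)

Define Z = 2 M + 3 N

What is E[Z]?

E[Z] = 2*E[M] + 3*E[N]
E[M] = -3
E[N] = 7.5
E[Z] = 2*(-3) + 3*7.5 = 16.5

16.5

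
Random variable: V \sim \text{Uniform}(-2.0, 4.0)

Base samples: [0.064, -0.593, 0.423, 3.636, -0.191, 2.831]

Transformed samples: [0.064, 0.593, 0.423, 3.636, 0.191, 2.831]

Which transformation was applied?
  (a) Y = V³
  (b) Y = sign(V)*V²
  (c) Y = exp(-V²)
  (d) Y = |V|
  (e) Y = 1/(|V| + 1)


Checking option (d) Y = |V|:
  V = 0.064 -> Y = 0.064 ✓
  V = -0.593 -> Y = 0.593 ✓
  V = 0.423 -> Y = 0.423 ✓
All samples match this transformation.

(d) |V|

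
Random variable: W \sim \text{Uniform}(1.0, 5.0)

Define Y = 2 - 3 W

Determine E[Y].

For Y = -3W + 2:
E[Y] = -3 * E[W] + 2
E[W] = (1 + 5)/2 = 3
E[Y] = -3 * 3 + 2 = -7

-7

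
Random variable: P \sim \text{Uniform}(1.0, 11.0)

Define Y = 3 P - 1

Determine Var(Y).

For Y = aP + b: Var(Y) = a² * Var(P)
Var(P) = (11 - 1)^2/12 = 8.3333333
Var(Y) = 3² * 8.3333333 = 9 * 8.3333333 = 75

75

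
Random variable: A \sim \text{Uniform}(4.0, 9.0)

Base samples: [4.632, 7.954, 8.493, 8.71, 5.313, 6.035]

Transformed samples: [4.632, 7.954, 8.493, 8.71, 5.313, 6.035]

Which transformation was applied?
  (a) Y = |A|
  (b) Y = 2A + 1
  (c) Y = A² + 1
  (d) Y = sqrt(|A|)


Checking option (a) Y = |A|:
  A = 4.632 -> Y = 4.632 ✓
  A = 7.954 -> Y = 7.954 ✓
  A = 8.493 -> Y = 8.493 ✓
All samples match this transformation.

(a) |A|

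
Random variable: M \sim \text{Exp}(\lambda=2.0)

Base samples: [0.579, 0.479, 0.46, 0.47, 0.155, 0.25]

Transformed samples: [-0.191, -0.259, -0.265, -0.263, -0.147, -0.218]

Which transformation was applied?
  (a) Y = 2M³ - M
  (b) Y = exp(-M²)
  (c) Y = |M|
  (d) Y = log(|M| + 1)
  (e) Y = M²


Checking option (a) Y = 2M³ - M:
  M = 0.579 -> Y = -0.191 ✓
  M = 0.479 -> Y = -0.259 ✓
  M = 0.46 -> Y = -0.265 ✓
All samples match this transformation.

(a) 2M³ - M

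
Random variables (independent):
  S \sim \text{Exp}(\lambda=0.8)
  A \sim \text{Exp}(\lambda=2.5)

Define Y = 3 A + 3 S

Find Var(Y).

For independent RVs: Var(aX + bY) = a²Var(X) + b²Var(Y)
Var(S) = 1.5625
Var(A) = 0.16
Var(Y) = 3²*1.5625 + 3²*0.16
= 9*1.5625 + 9*0.16 = 15.5025

15.5025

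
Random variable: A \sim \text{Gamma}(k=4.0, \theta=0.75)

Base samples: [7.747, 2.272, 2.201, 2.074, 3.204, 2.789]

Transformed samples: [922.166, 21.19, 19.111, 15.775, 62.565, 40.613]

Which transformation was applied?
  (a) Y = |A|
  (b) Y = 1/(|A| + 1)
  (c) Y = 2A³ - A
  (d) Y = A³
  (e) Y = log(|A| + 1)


Checking option (c) Y = 2A³ - A:
  A = 7.747 -> Y = 922.166 ✓
  A = 2.272 -> Y = 21.19 ✓
  A = 2.201 -> Y = 19.111 ✓
All samples match this transformation.

(c) 2A³ - A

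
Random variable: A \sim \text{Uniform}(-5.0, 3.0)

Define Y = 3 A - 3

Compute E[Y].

For Y = 3A - 3:
E[Y] = 3 * E[A] - 3
E[A] = (-5 + 3)/2 = -1
E[Y] = 3 * (-1) - 3 = -6

-6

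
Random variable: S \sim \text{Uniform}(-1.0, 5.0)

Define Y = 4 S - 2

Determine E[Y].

For Y = 4S - 2:
E[Y] = 4 * E[S] - 2
E[S] = (-1 + 5)/2 = 2
E[Y] = 4 * 2 - 2 = 6

6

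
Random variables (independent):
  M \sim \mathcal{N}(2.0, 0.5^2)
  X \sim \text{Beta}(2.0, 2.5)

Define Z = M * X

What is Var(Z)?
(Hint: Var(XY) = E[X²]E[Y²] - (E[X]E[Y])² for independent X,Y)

Var(XY) = E[X²]E[Y²] - (E[X]E[Y])²
E[M] = 2, Var(M) = 0.25
E[X] = 0.44444444, Var(X) = 0.044893378
E[M²] = 0.25 + 2² = 4.25
E[X²] = 0.044893378 + 0.44444444² = 0.24242424
Var(Z) = 4.25*0.24242424 - (2*0.44444444)²
= 1.030303 - 0.79012346 = 0.24017957

0.24017957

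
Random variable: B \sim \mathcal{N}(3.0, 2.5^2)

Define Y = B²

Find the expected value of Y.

E[B²] = Var(B) + (E[B])² = 6.25 + 9 = 15.25

15.25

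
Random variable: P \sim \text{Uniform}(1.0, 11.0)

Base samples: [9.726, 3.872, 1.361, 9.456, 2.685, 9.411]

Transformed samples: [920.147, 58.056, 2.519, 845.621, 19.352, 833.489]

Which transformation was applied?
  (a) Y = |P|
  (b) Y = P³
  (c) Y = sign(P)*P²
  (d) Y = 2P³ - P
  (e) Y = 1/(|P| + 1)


Checking option (b) Y = P³:
  P = 9.726 -> Y = 920.147 ✓
  P = 3.872 -> Y = 58.056 ✓
  P = 1.361 -> Y = 2.519 ✓
All samples match this transformation.

(b) P³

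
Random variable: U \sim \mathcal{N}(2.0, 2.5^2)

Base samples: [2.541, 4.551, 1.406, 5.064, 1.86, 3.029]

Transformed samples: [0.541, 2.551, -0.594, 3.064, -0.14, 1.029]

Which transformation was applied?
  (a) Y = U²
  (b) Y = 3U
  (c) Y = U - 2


Checking option (c) Y = U - 2:
  U = 2.541 -> Y = 0.541 ✓
  U = 4.551 -> Y = 2.551 ✓
  U = 1.406 -> Y = -0.594 ✓
All samples match this transformation.

(c) U - 2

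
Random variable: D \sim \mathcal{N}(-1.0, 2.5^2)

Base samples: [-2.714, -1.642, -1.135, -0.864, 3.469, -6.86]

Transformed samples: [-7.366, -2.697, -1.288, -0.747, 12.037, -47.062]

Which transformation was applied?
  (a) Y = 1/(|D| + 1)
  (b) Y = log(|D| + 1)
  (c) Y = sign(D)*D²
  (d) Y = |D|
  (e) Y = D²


Checking option (c) Y = sign(D)*D²:
  D = -2.714 -> Y = -7.366 ✓
  D = -1.642 -> Y = -2.697 ✓
  D = -1.135 -> Y = -1.288 ✓
All samples match this transformation.

(c) sign(D)*D²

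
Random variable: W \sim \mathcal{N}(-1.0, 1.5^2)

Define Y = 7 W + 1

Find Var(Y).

For Y = aW + b: Var(Y) = a² * Var(W)
Var(W) = 1.5^2 = 2.25
Var(Y) = 7² * 2.25 = 49 * 2.25 = 110.25

110.25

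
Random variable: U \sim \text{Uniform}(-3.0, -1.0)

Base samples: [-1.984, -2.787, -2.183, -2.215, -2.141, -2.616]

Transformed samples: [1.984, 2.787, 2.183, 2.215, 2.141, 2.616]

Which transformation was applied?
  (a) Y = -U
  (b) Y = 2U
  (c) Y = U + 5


Checking option (a) Y = -U:
  U = -1.984 -> Y = 1.984 ✓
  U = -2.787 -> Y = 2.787 ✓
  U = -2.183 -> Y = 2.183 ✓
All samples match this transformation.

(a) -U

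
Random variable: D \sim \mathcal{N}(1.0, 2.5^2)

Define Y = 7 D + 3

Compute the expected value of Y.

For Y = 7D + 3:
E[Y] = 7 * E[D] + 3
E[D] = 1.0 = 1
E[Y] = 7 * 1 + 3 = 10

10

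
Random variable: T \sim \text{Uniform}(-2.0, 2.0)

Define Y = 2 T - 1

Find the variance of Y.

For Y = aT + b: Var(Y) = a² * Var(T)
Var(T) = (2 + 2)^2/12 = 1.3333333
Var(Y) = 2² * 1.3333333 = 4 * 1.3333333 = 5.3333333

5.3333333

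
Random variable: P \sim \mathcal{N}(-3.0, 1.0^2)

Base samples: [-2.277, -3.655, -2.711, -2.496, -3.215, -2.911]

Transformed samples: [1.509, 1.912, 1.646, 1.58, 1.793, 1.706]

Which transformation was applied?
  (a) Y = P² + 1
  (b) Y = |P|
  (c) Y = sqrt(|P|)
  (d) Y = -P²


Checking option (c) Y = sqrt(|P|):
  P = -2.277 -> Y = 1.509 ✓
  P = -3.655 -> Y = 1.912 ✓
  P = -2.711 -> Y = 1.646 ✓
All samples match this transformation.

(c) sqrt(|P|)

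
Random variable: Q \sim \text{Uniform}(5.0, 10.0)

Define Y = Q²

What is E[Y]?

E[Q²] = Var(Q) + (E[Q])² = 2.0833333 + 56.25 = 58.333333

58.333333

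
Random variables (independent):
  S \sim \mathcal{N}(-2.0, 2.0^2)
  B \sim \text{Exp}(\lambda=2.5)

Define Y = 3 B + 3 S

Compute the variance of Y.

For independent RVs: Var(aX + bY) = a²Var(X) + b²Var(Y)
Var(S) = 4
Var(B) = 0.16
Var(Y) = 3²*4 + 3²*0.16
= 9*4 + 9*0.16 = 37.44

37.44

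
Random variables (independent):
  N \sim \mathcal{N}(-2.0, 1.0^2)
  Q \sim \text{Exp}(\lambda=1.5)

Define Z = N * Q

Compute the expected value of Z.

For independent RVs: E[XY] = E[X]*E[Y]
E[N] = -2
E[Q] = 0.66666667
E[Z] = -2 * 0.66666667 = -1.3333333

-1.3333333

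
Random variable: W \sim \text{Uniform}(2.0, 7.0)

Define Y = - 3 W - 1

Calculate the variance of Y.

For Y = aW + b: Var(Y) = a² * Var(W)
Var(W) = (7 - 2)^2/12 = 2.0833333
Var(Y) = (-3)² * 2.0833333 = 9 * 2.0833333 = 18.75

18.75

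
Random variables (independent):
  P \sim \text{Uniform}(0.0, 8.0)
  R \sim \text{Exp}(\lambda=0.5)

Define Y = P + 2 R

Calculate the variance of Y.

For independent RVs: Var(aX + bY) = a²Var(X) + b²Var(Y)
Var(P) = 5.3333333
Var(R) = 4
Var(Y) = 1²*5.3333333 + 2²*4
= 1*5.3333333 + 4*4 = 21.333333

21.333333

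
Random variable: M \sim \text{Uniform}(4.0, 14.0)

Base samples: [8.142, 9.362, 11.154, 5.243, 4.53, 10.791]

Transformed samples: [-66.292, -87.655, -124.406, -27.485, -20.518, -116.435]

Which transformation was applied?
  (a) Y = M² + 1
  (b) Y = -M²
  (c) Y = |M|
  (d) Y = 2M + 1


Checking option (b) Y = -M²:
  M = 8.142 -> Y = -66.292 ✓
  M = 9.362 -> Y = -87.655 ✓
  M = 11.154 -> Y = -124.406 ✓
All samples match this transformation.

(b) -M²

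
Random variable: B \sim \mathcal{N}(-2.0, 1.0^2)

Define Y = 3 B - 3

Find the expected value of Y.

For Y = 3B - 3:
E[Y] = 3 * E[B] - 3
E[B] = -2.0 = -2
E[Y] = 3 * (-2) - 3 = -9

-9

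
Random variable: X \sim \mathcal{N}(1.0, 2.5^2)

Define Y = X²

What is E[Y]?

Using E[X²] = Var(X) + (E[X])²:
E[X] = 1
Var(X) = 2.5^2 = 6.25
E[X²] = 6.25 + 1² = 6.25 + 1 = 7.25

7.25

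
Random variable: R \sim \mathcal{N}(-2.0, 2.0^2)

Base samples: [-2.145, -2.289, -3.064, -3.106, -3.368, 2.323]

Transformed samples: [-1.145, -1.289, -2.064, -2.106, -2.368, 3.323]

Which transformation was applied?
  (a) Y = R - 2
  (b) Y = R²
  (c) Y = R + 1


Checking option (c) Y = R + 1:
  R = -2.145 -> Y = -1.145 ✓
  R = -2.289 -> Y = -1.289 ✓
  R = -3.064 -> Y = -2.064 ✓
All samples match this transformation.

(c) R + 1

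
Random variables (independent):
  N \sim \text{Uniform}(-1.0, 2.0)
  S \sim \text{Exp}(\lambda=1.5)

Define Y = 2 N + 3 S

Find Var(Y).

For independent RVs: Var(aX + bY) = a²Var(X) + b²Var(Y)
Var(N) = 0.75
Var(S) = 0.44444444
Var(Y) = 2²*0.75 + 3²*0.44444444
= 4*0.75 + 9*0.44444444 = 7

7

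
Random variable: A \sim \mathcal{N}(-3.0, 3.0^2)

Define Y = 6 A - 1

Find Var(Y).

For Y = aA + b: Var(Y) = a² * Var(A)
Var(A) = 3.0^2 = 9
Var(Y) = 6² * 9 = 36 * 9 = 324

324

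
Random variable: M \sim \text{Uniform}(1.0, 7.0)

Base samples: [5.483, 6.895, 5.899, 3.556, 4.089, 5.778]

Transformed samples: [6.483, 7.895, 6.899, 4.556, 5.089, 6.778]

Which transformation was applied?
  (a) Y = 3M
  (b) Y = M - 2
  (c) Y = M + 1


Checking option (c) Y = M + 1:
  M = 5.483 -> Y = 6.483 ✓
  M = 6.895 -> Y = 7.895 ✓
  M = 5.899 -> Y = 6.899 ✓
All samples match this transformation.

(c) M + 1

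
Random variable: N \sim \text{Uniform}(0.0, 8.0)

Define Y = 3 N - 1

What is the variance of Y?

For Y = aN + b: Var(Y) = a² * Var(N)
Var(N) = (8 - 0)^2/12 = 5.3333333
Var(Y) = 3² * 5.3333333 = 9 * 5.3333333 = 48

48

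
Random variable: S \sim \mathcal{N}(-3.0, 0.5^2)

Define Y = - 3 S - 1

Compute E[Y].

For Y = -3S - 1:
E[Y] = -3 * E[S] - 1
E[S] = -3.0 = -3
E[Y] = -3 * (-3) - 1 = 8

8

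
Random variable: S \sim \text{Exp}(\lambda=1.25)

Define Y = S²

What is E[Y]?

Using E[X²] = Var(X) + (E[X])²:
E[S] = 0.8
Var(S) = 1/1.25^2 = 0.64
E[S²] = 0.64 + 0.8² = 0.64 + 0.64 = 1.28

1.28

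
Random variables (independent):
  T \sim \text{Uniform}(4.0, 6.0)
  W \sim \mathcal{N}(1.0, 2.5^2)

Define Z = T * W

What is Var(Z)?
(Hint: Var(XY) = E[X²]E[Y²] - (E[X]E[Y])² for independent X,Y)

Var(XY) = E[X²]E[Y²] - (E[X]E[Y])²
E[T] = 5, Var(T) = 0.33333333
E[W] = 1, Var(W) = 6.25
E[T²] = 0.33333333 + 5² = 25.333333
E[W²] = 6.25 + 1² = 7.25
Var(Z) = 25.333333*7.25 - (5*1)²
= 183.66667 - 25 = 158.66667

158.66667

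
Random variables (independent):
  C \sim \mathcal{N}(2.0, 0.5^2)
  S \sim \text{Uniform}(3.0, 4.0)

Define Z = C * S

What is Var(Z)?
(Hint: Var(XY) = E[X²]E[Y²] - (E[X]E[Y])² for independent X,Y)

Var(XY) = E[X²]E[Y²] - (E[X]E[Y])²
E[C] = 2, Var(C) = 0.25
E[S] = 3.5, Var(S) = 0.083333333
E[C²] = 0.25 + 2² = 4.25
E[S²] = 0.083333333 + 3.5² = 12.333333
Var(Z) = 4.25*12.333333 - (2*3.5)²
= 52.416667 - 49 = 3.4166667

3.4166667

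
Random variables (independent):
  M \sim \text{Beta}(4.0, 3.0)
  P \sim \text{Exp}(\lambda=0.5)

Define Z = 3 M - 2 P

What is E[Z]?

E[Z] = 3*E[M] - 2*E[P]
E[M] = 0.57142857
E[P] = 2
E[Z] = 3*0.57142857 - 2*2 = -2.2857143

-2.2857143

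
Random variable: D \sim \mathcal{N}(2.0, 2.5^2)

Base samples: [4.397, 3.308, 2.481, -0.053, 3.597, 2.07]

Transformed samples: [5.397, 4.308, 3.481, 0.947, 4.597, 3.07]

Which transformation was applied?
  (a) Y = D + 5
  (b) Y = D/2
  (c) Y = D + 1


Checking option (c) Y = D + 1:
  D = 4.397 -> Y = 5.397 ✓
  D = 3.308 -> Y = 4.308 ✓
  D = 2.481 -> Y = 3.481 ✓
All samples match this transformation.

(c) D + 1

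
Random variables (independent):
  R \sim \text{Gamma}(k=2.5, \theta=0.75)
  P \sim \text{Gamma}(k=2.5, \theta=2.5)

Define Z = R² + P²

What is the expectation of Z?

E[Z] = E[R²] + E[P²]
E[R²] = Var(R) + E[R]² = 1.40625 + 3.515625 = 4.921875
E[P²] = Var(P) + E[P]² = 15.625 + 39.0625 = 54.6875
E[Z] = 4.921875 + 54.6875 = 59.609375

59.609375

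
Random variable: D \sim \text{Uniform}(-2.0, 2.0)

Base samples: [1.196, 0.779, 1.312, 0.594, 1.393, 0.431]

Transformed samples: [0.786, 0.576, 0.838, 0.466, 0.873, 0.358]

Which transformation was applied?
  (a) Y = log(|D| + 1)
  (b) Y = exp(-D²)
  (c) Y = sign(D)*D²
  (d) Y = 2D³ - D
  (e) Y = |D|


Checking option (a) Y = log(|D| + 1):
  D = 1.196 -> Y = 0.786 ✓
  D = 0.779 -> Y = 0.576 ✓
  D = 1.312 -> Y = 0.838 ✓
All samples match this transformation.

(a) log(|D| + 1)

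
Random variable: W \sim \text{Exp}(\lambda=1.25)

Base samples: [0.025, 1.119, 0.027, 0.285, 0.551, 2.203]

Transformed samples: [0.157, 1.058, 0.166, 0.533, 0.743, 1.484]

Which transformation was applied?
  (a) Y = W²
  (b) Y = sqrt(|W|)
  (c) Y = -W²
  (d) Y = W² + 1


Checking option (b) Y = sqrt(|W|):
  W = 0.025 -> Y = 0.157 ✓
  W = 1.119 -> Y = 1.058 ✓
  W = 0.027 -> Y = 0.166 ✓
All samples match this transformation.

(b) sqrt(|W|)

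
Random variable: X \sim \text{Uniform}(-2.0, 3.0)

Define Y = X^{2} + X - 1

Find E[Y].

E[Y] = 1*E[X²] + 1*E[X] - 1
E[X] = 0.5
E[X²] = Var(X) + (E[X])² = 2.0833333 + 0.25 = 2.3333333
E[Y] = 1*2.3333333 + 1*0.5 - 1 = 1.8333333

1.8333333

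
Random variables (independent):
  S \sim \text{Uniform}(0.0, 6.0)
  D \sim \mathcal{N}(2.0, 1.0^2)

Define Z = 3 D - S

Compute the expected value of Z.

E[Z] = -1*E[S] + 3*E[D]
E[S] = 3
E[D] = 2
E[Z] = -1*3 + 3*2 = 3

3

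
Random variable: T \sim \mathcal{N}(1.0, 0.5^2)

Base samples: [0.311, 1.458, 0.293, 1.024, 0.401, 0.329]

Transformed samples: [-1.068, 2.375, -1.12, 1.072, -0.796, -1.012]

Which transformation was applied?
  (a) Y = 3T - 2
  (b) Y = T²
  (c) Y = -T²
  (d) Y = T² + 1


Checking option (a) Y = 3T - 2:
  T = 0.311 -> Y = -1.068 ✓
  T = 1.458 -> Y = 2.375 ✓
  T = 0.293 -> Y = -1.12 ✓
All samples match this transformation.

(a) 3T - 2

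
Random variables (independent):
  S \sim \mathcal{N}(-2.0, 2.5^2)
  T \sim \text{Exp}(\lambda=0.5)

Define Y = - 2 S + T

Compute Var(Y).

For independent RVs: Var(aX + bY) = a²Var(X) + b²Var(Y)
Var(S) = 6.25
Var(T) = 4
Var(Y) = (-2)²*6.25 + 1²*4
= 4*6.25 + 1*4 = 29

29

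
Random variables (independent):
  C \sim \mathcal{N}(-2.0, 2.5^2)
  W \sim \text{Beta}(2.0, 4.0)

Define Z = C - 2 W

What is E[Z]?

E[Z] = 1*E[C] - 2*E[W]
E[C] = -2
E[W] = 0.33333333
E[Z] = 1*(-2) - 2*0.33333333 = -2.6666667

-2.6666667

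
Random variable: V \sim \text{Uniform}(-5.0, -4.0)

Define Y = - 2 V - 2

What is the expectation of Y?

For Y = -2V - 2:
E[Y] = -2 * E[V] - 2
E[V] = (-5 - 4)/2 = -4.5
E[Y] = -2 * (-4.5) - 2 = 7

7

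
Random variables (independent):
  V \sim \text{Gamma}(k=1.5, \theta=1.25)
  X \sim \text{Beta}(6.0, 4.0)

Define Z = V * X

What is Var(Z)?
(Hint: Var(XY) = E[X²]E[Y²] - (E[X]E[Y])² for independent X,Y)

Var(XY) = E[X²]E[Y²] - (E[X]E[Y])²
E[V] = 1.875, Var(V) = 2.34375
E[X] = 0.6, Var(X) = 0.021818182
E[V²] = 2.34375 + 1.875² = 5.859375
E[X²] = 0.021818182 + 0.6² = 0.38181818
Var(Z) = 5.859375*0.38181818 - (1.875*0.6)²
= 2.2372159 - 1.265625 = 0.97159091

0.97159091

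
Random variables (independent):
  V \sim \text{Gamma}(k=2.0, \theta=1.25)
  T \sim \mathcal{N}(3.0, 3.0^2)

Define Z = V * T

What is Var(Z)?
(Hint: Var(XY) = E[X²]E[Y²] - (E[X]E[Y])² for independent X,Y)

Var(XY) = E[X²]E[Y²] - (E[X]E[Y])²
E[V] = 2.5, Var(V) = 3.125
E[T] = 3, Var(T) = 9
E[V²] = 3.125 + 2.5² = 9.375
E[T²] = 9 + 3² = 18
Var(Z) = 9.375*18 - (2.5*3)²
= 168.75 - 56.25 = 112.5

112.5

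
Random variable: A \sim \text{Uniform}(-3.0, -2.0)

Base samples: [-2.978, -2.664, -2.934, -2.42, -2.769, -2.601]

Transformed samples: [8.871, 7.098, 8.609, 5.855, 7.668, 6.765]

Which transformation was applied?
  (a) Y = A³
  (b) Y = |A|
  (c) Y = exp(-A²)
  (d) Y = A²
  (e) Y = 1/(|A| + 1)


Checking option (d) Y = A²:
  A = -2.978 -> Y = 8.871 ✓
  A = -2.664 -> Y = 7.098 ✓
  A = -2.934 -> Y = 8.609 ✓
All samples match this transformation.

(d) A²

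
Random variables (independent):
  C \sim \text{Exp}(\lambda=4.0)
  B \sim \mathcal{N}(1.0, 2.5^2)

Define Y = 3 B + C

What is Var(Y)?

For independent RVs: Var(aX + bY) = a²Var(X) + b²Var(Y)
Var(C) = 0.0625
Var(B) = 6.25
Var(Y) = 1²*0.0625 + 3²*6.25
= 1*0.0625 + 9*6.25 = 56.3125

56.3125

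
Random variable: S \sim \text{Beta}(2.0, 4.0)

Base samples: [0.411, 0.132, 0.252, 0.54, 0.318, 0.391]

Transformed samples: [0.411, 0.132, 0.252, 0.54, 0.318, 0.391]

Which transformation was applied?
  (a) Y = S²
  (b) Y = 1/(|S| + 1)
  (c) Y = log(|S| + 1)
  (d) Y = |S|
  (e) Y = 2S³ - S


Checking option (d) Y = |S|:
  S = 0.411 -> Y = 0.411 ✓
  S = 0.132 -> Y = 0.132 ✓
  S = 0.252 -> Y = 0.252 ✓
All samples match this transformation.

(d) |S|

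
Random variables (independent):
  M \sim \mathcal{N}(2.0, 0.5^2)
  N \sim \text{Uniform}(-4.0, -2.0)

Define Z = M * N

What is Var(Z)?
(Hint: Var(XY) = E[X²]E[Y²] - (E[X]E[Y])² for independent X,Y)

Var(XY) = E[X²]E[Y²] - (E[X]E[Y])²
E[M] = 2, Var(M) = 0.25
E[N] = -3, Var(N) = 0.33333333
E[M²] = 0.25 + 2² = 4.25
E[N²] = 0.33333333 + (-3)² = 9.3333333
Var(Z) = 4.25*9.3333333 - (2*(-3))²
= 39.666667 - 36 = 3.6666667

3.6666667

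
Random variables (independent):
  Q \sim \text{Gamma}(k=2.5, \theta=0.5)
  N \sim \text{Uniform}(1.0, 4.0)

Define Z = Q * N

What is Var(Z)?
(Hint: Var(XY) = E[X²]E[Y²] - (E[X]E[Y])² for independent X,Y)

Var(XY) = E[X²]E[Y²] - (E[X]E[Y])²
E[Q] = 1.25, Var(Q) = 0.625
E[N] = 2.5, Var(N) = 0.75
E[Q²] = 0.625 + 1.25² = 2.1875
E[N²] = 0.75 + 2.5² = 7
Var(Z) = 2.1875*7 - (1.25*2.5)²
= 15.3125 - 9.765625 = 5.546875

5.546875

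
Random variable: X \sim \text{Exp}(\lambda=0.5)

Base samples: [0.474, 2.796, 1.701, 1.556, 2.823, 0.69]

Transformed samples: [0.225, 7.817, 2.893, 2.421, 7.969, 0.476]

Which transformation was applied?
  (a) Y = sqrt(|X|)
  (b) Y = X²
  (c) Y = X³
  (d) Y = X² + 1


Checking option (b) Y = X²:
  X = 0.474 -> Y = 0.225 ✓
  X = 2.796 -> Y = 7.817 ✓
  X = 1.701 -> Y = 2.893 ✓
All samples match this transformation.

(b) X²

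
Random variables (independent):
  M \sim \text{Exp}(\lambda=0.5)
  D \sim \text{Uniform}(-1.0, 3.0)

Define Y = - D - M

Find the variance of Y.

For independent RVs: Var(aX + bY) = a²Var(X) + b²Var(Y)
Var(M) = 4
Var(D) = 1.3333333
Var(Y) = (-1)²*4 + (-1)²*1.3333333
= 1*4 + 1*1.3333333 = 5.3333333

5.3333333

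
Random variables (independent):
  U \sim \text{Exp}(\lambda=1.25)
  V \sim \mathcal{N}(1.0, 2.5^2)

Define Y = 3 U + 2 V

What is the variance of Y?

For independent RVs: Var(aX + bY) = a²Var(X) + b²Var(Y)
Var(U) = 0.64
Var(V) = 6.25
Var(Y) = 3²*0.64 + 2²*6.25
= 9*0.64 + 4*6.25 = 30.76

30.76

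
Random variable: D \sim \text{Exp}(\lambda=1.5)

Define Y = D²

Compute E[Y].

E[D²] = Var(D) + (E[D])² = 0.44444444 + 0.44444444 = 0.88888889

0.88888889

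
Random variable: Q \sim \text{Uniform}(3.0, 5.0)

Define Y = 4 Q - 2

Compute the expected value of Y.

For Y = 4Q - 2:
E[Y] = 4 * E[Q] - 2
E[Q] = (3 + 5)/2 = 4
E[Y] = 4 * 4 - 2 = 14

14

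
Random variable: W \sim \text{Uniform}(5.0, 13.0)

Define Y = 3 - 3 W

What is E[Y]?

For Y = -3W + 3:
E[Y] = -3 * E[W] + 3
E[W] = (5 + 13)/2 = 9
E[Y] = -3 * 9 + 3 = -24

-24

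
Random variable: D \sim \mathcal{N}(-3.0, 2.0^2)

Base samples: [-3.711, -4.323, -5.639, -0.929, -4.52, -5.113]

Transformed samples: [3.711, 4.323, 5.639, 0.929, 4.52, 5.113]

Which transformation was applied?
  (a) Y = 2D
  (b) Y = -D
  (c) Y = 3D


Checking option (b) Y = -D:
  D = -3.711 -> Y = 3.711 ✓
  D = -4.323 -> Y = 4.323 ✓
  D = -5.639 -> Y = 5.639 ✓
All samples match this transformation.

(b) -D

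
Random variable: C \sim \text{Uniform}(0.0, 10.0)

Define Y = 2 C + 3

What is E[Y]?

For Y = 2C + 3:
E[Y] = 2 * E[C] + 3
E[C] = (0 + 10)/2 = 5
E[Y] = 2 * 5 + 3 = 13

13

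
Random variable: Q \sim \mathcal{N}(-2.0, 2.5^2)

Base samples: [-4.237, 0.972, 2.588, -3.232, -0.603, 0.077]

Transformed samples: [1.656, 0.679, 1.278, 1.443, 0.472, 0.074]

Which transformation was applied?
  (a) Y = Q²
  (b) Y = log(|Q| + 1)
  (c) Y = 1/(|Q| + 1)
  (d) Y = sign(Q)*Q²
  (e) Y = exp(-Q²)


Checking option (b) Y = log(|Q| + 1):
  Q = -4.237 -> Y = 1.656 ✓
  Q = 0.972 -> Y = 0.679 ✓
  Q = 2.588 -> Y = 1.278 ✓
All samples match this transformation.

(b) log(|Q| + 1)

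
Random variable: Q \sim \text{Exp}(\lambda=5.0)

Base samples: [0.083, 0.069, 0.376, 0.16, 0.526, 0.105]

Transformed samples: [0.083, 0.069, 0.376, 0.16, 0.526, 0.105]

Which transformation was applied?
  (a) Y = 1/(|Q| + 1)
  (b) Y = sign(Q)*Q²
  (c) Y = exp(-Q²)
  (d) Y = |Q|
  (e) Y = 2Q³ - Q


Checking option (d) Y = |Q|:
  Q = 0.083 -> Y = 0.083 ✓
  Q = 0.069 -> Y = 0.069 ✓
  Q = 0.376 -> Y = 0.376 ✓
All samples match this transformation.

(d) |Q|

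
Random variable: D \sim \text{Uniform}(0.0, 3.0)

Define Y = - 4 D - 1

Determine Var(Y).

For Y = aD + b: Var(Y) = a² * Var(D)
Var(D) = (3 - 0)^2/12 = 0.75
Var(Y) = (-4)² * 0.75 = 16 * 0.75 = 12

12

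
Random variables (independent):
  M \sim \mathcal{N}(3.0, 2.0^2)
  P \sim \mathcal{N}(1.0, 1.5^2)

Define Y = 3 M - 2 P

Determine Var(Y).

For independent RVs: Var(aX + bY) = a²Var(X) + b²Var(Y)
Var(M) = 4
Var(P) = 2.25
Var(Y) = 3²*4 + (-2)²*2.25
= 9*4 + 4*2.25 = 45

45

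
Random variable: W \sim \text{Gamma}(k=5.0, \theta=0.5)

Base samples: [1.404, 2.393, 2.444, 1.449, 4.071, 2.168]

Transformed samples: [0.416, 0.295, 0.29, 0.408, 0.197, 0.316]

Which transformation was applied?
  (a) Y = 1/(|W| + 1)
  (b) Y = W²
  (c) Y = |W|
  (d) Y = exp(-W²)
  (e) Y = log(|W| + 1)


Checking option (a) Y = 1/(|W| + 1):
  W = 1.404 -> Y = 0.416 ✓
  W = 2.393 -> Y = 0.295 ✓
  W = 2.444 -> Y = 0.29 ✓
All samples match this transformation.

(a) 1/(|W| + 1)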